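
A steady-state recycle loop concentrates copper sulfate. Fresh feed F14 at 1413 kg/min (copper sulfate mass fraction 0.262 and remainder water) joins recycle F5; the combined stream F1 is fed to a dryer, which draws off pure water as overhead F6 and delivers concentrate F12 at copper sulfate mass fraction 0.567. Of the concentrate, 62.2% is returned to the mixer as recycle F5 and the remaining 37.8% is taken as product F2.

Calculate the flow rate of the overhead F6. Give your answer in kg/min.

760.1 kg/min

Overall copper sulfate balance (none leaves overhead): copper sulfate in fresh feed = copper sulfate in product, i.e. 1413×0.262 = (1−0.622)·F12·0.567.
F12 = 370.21/(0.567×0.378) = 1727.3 kg/min.
Recycle F5 = 0.622×1727.3 = 1074.4 kg/min.
Combined feed F1 = 1413 + 1074.4 = 2487.4 kg/min.
Overhead F6 = F1 − F12 = 2487.4 − 1727.3 = 760.08 kg/min.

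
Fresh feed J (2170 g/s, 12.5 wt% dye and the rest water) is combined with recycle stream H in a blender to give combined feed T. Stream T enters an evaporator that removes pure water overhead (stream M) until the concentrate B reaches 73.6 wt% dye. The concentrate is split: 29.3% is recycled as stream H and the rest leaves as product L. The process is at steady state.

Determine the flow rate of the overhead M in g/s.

Overall dye balance (none leaves overhead): dye in fresh feed = dye in product, i.e. 2170×0.125 = (1−0.293)·B·0.736.
B = 271.25/(0.736×0.707) = 521.28 g/s.
Recycle H = 0.293×521.28 = 152.74 g/s.
Combined feed T = 2170 + 152.74 = 2322.7 g/s.
Overhead M = T − B = 2322.7 − 521.28 = 1801.5 g/s.

1801 g/s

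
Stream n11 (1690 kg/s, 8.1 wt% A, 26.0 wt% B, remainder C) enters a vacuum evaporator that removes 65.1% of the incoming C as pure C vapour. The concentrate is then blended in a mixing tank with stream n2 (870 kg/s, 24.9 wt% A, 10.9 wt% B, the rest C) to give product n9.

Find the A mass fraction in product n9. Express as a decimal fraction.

Vapour removed = 0.651×0.659×1690 = 725.03 kg/s; concentrate = 964.97 kg/s.
A reaching the mixer = 136.89 (from concentrate) + 870×0.249 = 353.52 kg/s.
Product flow = 964.97 + 870 = 1835 kg/s; A fraction = 0.193.

0.193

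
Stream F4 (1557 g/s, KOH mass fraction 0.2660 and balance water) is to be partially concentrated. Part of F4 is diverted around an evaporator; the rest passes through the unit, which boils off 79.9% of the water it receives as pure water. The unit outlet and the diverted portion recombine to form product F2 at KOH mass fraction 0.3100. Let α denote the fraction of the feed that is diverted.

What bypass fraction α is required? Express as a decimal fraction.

All 1557×0.266 = 414.16 g/s of KOH reaches F2, so F2 = 414.16/0.310 = 1336 g/s and vapour = 220.99 g/s.
The evaporator receives (1−α)·1557 of feed at 0.734 water and removes 0.799 of that water:
0.799×0.734×(1−α)×1557 = 220.99
(1−α) = 220.99/913.13 = 0.2420;  α = 0.7580.

0.758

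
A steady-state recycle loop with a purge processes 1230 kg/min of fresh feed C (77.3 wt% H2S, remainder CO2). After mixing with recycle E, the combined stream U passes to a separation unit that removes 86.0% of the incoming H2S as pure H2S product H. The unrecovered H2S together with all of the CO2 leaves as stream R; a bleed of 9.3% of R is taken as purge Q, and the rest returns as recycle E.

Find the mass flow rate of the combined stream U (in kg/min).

CO2 enters only via C and leaves only via the purge: 1230×0.227 = 0.093×(CO2 in R), and the separation unit passes all CO2, so CO2 in U = CO2 in R = 3002.3 kg/min.
H2S in U: m_A = 1230×0.773 + (1−0.093)·(1−0.860)·m_A, so m_A = 950.79/0.8730 = 1089.1 kg/min.
U = 1089.1 + 3002.3 = 4091.3 kg/min.

4091 kg/min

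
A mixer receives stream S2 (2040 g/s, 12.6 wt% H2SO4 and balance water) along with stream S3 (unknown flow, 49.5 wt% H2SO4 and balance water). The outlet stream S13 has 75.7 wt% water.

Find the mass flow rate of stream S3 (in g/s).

947.1 g/s

Let S3 be the unknown flow. Total out = 2040 + S3.
water balance: 1783 + 0.505·S3 = 0.757·(2040 + S3)
(0.505 − 0.757)·S3 = 0.757×2040 − 1783 = -238.68
S3 = -238.68 / -0.252 = 947.14 g/s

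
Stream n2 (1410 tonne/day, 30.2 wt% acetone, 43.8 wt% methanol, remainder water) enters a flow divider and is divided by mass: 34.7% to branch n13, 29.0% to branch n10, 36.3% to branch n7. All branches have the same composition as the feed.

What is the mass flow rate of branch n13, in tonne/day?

489.3 tonne/day

Branch n13 flow = 0.347×1410 = 489.27 tonne/day.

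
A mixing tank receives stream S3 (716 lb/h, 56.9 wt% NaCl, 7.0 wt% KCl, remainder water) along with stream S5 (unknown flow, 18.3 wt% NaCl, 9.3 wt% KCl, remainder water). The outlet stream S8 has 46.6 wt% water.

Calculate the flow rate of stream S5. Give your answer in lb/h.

291.4 lb/h

Let S5 be the unknown flow. Total out = 716 + S5.
water balance: 258.48 + 0.724·S5 = 0.466·(716 + S5)
(0.724 − 0.466)·S5 = 0.466×716 − 258.48 = 75.18
S5 = 75.18 / 0.258 = 291.4 lb/h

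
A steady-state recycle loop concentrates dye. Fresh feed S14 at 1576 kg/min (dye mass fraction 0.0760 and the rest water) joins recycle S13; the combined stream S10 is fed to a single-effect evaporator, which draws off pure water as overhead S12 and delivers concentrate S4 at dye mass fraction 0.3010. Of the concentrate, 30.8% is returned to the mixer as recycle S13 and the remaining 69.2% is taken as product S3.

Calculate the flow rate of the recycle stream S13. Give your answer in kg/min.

Overall dye balance (none leaves overhead): dye in fresh feed = dye in product, i.e. 1576×0.076 = (1−0.308)·S4·0.301.
S4 = 119.78/(0.301×0.692) = 575.04 kg/min.
Recycle S13 = 0.308×575.04 = 177.11 kg/min.

177.1 kg/min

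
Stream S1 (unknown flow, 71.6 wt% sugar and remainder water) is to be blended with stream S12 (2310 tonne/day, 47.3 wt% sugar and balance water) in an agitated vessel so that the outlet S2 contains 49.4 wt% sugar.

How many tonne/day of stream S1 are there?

218.5 tonne/day

Let S1 be the unknown flow. Total out = 2310 + S1.
sugar balance: 1092.6 + 0.716·S1 = 0.494·(2310 + S1)
(0.716 − 0.494)·S1 = 0.494×2310 − 1092.6 = 48.51
S1 = 48.51 / 0.222 = 218.51 tonne/day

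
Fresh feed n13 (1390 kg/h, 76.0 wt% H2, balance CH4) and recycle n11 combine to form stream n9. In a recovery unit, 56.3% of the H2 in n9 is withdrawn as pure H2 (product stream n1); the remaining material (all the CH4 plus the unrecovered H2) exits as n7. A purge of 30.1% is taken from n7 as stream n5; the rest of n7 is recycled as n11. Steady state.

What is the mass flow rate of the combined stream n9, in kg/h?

CH4 enters only via n13 and leaves only via the purge: 1390×0.240 = 0.301×(CH4 in n7), and the recovery unit passes all CH4, so CH4 in n9 = CH4 in n7 = 1108.3 kg/h.
H2 in n9: m_A = 1390×0.760 + (1−0.301)·(1−0.563)·m_A, so m_A = 1056.4/0.6945 = 1521 kg/h.
n9 = 1521 + 1108.3 = 2629.3 kg/h.

2629 kg/h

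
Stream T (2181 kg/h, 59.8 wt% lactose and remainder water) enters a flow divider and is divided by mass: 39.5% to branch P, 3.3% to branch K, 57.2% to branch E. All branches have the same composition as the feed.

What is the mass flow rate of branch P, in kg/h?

861.5 kg/h

Branch P flow = 0.395×2181 = 861.5 kg/h.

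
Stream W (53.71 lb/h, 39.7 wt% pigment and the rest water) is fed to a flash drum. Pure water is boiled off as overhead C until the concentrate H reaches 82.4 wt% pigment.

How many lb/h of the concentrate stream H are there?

25.88 lb/h

pigment is conserved: 53.71×0.397 = 21.323 lb/h all reports to the concentrate.
Concentrate = 21.323/(target fraction) = 25.877 lb/h.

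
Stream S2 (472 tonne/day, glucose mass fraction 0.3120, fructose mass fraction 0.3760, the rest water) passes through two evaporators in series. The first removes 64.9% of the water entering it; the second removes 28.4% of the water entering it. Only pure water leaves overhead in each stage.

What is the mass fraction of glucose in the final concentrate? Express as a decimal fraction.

0.4071

water in feed = 472×0.312 = 147.26 tonne/day.
After stage 1: water left = (1−0.649)×147.26 = 51.69; stream total = 376.43 tonne/day.
After stage 2: water left = (1−0.284)×51.69 = 37.01; final concentrate = 361.75 tonne/day.
glucose fraction = 147.26/361.75 = 0.4071.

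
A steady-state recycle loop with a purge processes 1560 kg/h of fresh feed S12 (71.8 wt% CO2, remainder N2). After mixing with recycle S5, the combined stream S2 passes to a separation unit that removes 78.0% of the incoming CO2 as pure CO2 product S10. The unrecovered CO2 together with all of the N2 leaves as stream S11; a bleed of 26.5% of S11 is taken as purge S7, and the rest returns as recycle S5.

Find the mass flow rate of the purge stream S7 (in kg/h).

N2 enters only via S12 and leaves only via the purge: 1560×0.282 = 0.265×(N2 in S11), and the separation unit passes all N2, so N2 in S2 = N2 in S11 = 1660.1 kg/h.
CO2 in S2: m_A = 1560×0.718 + (1−0.265)·(1−0.780)·m_A, so m_A = 1120.1/0.8383 = 1336.1 kg/h.
S11 = (1−0.780)×1336.1 + 1660.1 = 1954 kg/h.
Purge S7 = 0.265×1954 = 517.82 kg/h.

517.8 kg/h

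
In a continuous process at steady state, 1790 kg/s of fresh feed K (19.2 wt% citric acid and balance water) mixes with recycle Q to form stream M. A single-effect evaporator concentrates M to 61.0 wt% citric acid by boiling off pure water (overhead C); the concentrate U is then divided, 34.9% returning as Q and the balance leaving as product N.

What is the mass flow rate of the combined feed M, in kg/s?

2092 kg/s

Overall citric acid balance (none leaves overhead): citric acid in fresh feed = citric acid in product, i.e. 1790×0.192 = (1−0.349)·U·0.610.
U = 343.68/(0.610×0.651) = 865.45 kg/s.
Recycle Q = 0.349×865.45 = 302.04 kg/s.
Combined feed M = 1790 + 302.04 = 2092 kg/s.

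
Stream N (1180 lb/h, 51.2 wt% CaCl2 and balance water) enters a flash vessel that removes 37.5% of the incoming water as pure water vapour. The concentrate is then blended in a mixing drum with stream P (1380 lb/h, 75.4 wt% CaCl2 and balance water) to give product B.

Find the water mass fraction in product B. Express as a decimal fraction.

0.2984

Vapour removed = 0.375×0.488×1180 = 215.94 lb/h; concentrate = 964.06 lb/h.
water reaching the mixer = 359.9 (from concentrate) + 1380×0.246 = 699.38 lb/h.
Product flow = 964.06 + 1380 = 2344.1 lb/h; water fraction = 0.2984.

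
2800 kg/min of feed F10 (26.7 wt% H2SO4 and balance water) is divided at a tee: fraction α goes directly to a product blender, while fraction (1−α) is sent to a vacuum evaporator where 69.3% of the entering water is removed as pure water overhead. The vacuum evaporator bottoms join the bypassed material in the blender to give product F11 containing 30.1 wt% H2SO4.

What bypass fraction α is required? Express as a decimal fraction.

All 2800×0.267 = 747.6 kg/min of H2SO4 reaches F11, so F11 = 747.6/0.301 = 2483.7 kg/min and vapour = 316.28 kg/min.
The evaporator receives (1−α)·2800 of feed at 0.733 water and removes 0.693 of that water:
0.693×0.733×(1−α)×2800 = 316.28
(1−α) = 316.28/1422.3 = 0.2224;  α = 0.7776.

0.778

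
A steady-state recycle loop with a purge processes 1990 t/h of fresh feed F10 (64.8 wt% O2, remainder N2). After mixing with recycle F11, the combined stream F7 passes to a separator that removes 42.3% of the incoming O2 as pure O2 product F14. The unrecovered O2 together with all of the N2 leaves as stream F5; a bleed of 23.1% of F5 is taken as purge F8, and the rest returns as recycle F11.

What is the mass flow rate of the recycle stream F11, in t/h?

N2 enters only via F10 and leaves only via the purge: 1990×0.352 = 0.231×(N2 in F5), and the separator passes all N2, so N2 in F7 = N2 in F5 = 3032.4 t/h.
O2 in F7: m_A = 1990×0.648 + (1−0.231)·(1−0.423)·m_A, so m_A = 1289.5/0.5563 = 2318.1 t/h.
F5 = (1−0.423)×2318.1 + 3032.4 = 4369.9 t/h.
Recycle F11 = (1−0.231)×4369.9 = 3360.5 t/h.

3360 t/h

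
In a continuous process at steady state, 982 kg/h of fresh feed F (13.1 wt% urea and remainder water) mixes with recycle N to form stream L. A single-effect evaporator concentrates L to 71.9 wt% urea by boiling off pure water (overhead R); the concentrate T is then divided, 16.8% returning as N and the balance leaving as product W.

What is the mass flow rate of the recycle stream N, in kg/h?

Overall urea balance (none leaves overhead): urea in fresh feed = urea in product, i.e. 982×0.131 = (1−0.168)·T·0.719.
T = 128.64/(0.719×0.832) = 215.05 kg/h.
Recycle N = 0.168×215.05 = 36.128 kg/h.

36.13 kg/h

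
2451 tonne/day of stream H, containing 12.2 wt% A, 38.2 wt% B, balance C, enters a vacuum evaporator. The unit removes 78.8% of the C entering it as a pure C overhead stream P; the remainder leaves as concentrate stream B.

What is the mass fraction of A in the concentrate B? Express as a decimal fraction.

0.200

A is not removed: 2451×0.122 = 299.02 tonne/day of A enters B.
C entering = 2451×0.496 = 1215.7 tonne/day; overhead removed = 0.788×1215.7 = 957.97 tonne/day.
Concentrate = 2451 − 957.97 = 1493 tonne/day.
Mass fraction = 299.02/1493 = 0.200.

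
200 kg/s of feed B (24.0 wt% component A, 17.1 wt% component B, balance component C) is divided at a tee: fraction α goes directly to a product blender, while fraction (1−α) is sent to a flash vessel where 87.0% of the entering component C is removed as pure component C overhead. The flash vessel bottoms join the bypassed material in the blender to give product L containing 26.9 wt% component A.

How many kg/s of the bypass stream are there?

All 200×0.240 = 48 kg/s of component A reaches L, so L = 48/0.269 = 178.44 kg/s and vapour = 21.561 kg/s.
The evaporator receives (1−α)·200 of feed at 0.589 component C and removes 0.870 of that component C:
0.870×0.589×(1−α)×200 = 21.561
(1−α) = 21.561/102.49 = 0.2104;  α = 0.7896.
Bypass flow = 0.7896×200 = 157.92 kg/s.

157.9 kg/s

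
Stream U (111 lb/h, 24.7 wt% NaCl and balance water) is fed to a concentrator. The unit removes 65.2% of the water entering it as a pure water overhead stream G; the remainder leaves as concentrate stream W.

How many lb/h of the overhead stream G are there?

54.5 lb/h

water entering = 111×0.753 = 83.583 lb/h; overhead removed = 0.652×83.583 = 54.496 lb/h.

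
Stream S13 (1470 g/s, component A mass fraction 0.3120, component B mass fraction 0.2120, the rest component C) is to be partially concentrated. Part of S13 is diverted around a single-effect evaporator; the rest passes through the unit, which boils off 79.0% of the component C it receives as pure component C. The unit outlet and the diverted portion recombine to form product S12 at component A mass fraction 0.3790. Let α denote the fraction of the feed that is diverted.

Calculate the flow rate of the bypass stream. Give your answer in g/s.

All 1470×0.312 = 458.64 g/s of component A reaches S12, so S12 = 458.64/0.379 = 1210.1 g/s and vapour = 259.87 g/s.
The evaporator receives (1−α)·1470 of feed at 0.476 component C and removes 0.790 of that component C:
0.790×0.476×(1−α)×1470 = 259.87
(1−α) = 259.87/552.78 = 0.4701;  α = 0.5299.
Bypass flow = 0.5299×1470 = 778.94 g/s.

778.9 g/s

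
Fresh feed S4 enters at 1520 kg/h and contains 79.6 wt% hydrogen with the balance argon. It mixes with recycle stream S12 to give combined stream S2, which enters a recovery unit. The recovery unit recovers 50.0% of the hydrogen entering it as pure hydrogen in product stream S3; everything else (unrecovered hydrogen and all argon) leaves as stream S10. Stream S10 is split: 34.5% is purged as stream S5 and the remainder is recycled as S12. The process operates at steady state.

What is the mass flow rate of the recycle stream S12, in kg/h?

argon enters only via S4 and leaves only via the purge: 1520×0.204 = 0.345×(argon in S10), and the recovery unit passes all argon, so argon in S2 = argon in S10 = 898.78 kg/h.
hydrogen in S2: m_A = 1520×0.796 + (1−0.345)·(1−0.500)·m_A, so m_A = 1209.9/0.6725 = 1799.1 kg/h.
S10 = (1−0.500)×1799.1 + 898.78 = 1798.4 kg/h.
Recycle S12 = (1−0.345)×1798.4 = 1177.9 kg/h.

1178 kg/h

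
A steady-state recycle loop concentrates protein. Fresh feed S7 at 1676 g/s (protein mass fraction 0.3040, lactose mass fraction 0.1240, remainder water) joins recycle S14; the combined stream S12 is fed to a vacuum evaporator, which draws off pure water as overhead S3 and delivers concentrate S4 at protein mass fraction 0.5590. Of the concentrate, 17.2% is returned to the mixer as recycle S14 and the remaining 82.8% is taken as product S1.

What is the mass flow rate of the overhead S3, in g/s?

Overall protein balance (none leaves overhead): protein in fresh feed = protein in product, i.e. 1676×0.304 = (1−0.172)·S4·0.559.
S4 = 509.5/(0.559×0.828) = 1100.8 g/s.
Recycle S14 = 0.172×1100.8 = 189.34 g/s.
Combined feed S12 = 1676 + 189.34 = 1865.3 g/s.
Overhead S3 = S12 − S4 = 1865.3 − 1100.8 = 764.54 g/s.

764.5 g/s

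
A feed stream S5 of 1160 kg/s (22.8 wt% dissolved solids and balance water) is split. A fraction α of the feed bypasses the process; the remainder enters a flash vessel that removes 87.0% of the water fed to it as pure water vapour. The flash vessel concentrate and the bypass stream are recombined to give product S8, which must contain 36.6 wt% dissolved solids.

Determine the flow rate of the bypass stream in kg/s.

508.8 kg/s

All 1160×0.228 = 264.48 kg/s of dissolved solids reaches S8, so S8 = 264.48/0.366 = 722.62 kg/s and vapour = 437.38 kg/s.
The evaporator receives (1−α)·1160 of feed at 0.772 water and removes 0.870 of that water:
0.870×0.772×(1−α)×1160 = 437.38
(1−α) = 437.38/779.1 = 0.5614;  α = 0.4386.
Bypass flow = 0.4386×1160 = 508.79 kg/s.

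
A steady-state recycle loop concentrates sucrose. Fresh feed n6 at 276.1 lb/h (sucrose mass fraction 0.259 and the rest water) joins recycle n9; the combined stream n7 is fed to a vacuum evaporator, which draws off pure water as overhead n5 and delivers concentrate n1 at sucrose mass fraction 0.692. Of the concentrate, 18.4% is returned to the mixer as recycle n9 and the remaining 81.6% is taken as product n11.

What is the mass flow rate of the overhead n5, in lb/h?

Overall sucrose balance (none leaves overhead): sucrose in fresh feed = sucrose in product, i.e. 276.1×0.259 = (1−0.184)·n1·0.692.
n1 = 71.51/(0.692×0.816) = 126.64 lb/h.
Recycle n9 = 0.184×126.64 = 23.302 lb/h.
Combined feed n7 = 276.1 + 23.302 = 299.4 lb/h.
Overhead n5 = n7 − n1 = 299.4 − 126.64 = 172.76 lb/h.

172.8 lb/h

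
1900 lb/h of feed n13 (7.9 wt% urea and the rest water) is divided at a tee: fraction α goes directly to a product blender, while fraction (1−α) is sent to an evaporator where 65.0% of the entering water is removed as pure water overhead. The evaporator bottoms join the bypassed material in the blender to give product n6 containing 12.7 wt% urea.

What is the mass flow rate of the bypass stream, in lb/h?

All 1900×0.079 = 150.1 lb/h of urea reaches n6, so n6 = 150.1/0.127 = 1181.9 lb/h and vapour = 718.11 lb/h.
The evaporator receives (1−α)·1900 of feed at 0.921 water and removes 0.650 of that water:
0.650×0.921×(1−α)×1900 = 718.11
(1−α) = 718.11/1137.4 = 0.6313;  α = 0.3687.
Bypass flow = 0.3687×1900 = 700.45 lb/h.

700.5 lb/h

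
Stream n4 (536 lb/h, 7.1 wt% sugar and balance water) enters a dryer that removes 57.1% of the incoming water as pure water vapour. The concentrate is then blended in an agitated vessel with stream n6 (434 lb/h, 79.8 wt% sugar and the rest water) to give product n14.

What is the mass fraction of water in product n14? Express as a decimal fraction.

Vapour removed = 0.571×0.929×536 = 284.33 lb/h; concentrate = 251.67 lb/h.
water reaching the mixer = 213.62 (from concentrate) + 434×0.202 = 301.29 lb/h.
Product flow = 251.67 + 434 = 685.67 lb/h; water fraction = 0.439.

0.439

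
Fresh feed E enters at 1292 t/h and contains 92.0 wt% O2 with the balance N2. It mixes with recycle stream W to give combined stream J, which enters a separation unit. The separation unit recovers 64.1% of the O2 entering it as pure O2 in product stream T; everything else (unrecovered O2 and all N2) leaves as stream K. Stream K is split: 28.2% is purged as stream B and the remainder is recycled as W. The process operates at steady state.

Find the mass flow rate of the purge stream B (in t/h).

265.5 t/h

N2 enters only via E and leaves only via the purge: 1292×0.080 = 0.282×(N2 in K), and the separation unit passes all N2, so N2 in J = N2 in K = 366.52 t/h.
O2 in J: m_A = 1292×0.920 + (1−0.282)·(1−0.641)·m_A, so m_A = 1188.6/0.7422 = 1601.4 t/h.
K = (1−0.641)×1601.4 + 366.52 = 941.44 t/h.
Purge B = 0.282×941.44 = 265.49 t/h.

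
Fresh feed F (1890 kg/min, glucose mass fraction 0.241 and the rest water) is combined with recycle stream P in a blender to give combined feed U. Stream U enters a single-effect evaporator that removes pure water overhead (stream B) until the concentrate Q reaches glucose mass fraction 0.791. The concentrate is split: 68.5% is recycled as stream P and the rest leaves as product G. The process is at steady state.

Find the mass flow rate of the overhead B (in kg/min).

Overall glucose balance (none leaves overhead): glucose in fresh feed = glucose in product, i.e. 1890×0.241 = (1−0.685)·Q·0.791.
Q = 455.49/(0.791×0.315) = 1828.1 kg/min.
Recycle P = 0.685×1828.1 = 1252.2 kg/min.
Combined feed U = 1890 + 1252.2 = 3142.2 kg/min.
Overhead B = U − Q = 3142.2 − 1828.1 = 1314.2 kg/min.

1314 kg/min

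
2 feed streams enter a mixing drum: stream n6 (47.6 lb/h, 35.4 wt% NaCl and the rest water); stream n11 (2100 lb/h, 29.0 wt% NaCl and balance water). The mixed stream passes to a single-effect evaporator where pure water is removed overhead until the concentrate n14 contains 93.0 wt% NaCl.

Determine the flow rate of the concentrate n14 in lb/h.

NaCl entering = 47.6×0.354 + 2100×0.290 = 625.85 lb/h.
All NaCl reports to n14, so n14 = 625.85/0.930 = 672.96 lb/h.

673 lb/h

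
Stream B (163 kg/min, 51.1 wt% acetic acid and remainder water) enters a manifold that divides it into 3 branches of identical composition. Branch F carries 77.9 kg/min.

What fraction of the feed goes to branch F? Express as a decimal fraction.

Fraction to F = 77.9/163 = 0.4779.

0.478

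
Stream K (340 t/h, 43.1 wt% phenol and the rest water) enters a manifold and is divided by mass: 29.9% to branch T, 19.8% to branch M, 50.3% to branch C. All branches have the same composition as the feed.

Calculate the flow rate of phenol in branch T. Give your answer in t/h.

43.82 t/h

Branch T total = 0.299×340 = 101.66 t/h.
phenol in T = 0.431×101.66 = 43.815 t/h.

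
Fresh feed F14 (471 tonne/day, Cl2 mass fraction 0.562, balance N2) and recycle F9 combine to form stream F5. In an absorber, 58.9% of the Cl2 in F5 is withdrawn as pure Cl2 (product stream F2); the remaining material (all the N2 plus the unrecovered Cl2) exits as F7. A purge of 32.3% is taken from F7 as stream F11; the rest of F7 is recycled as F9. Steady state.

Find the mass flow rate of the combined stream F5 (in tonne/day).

1005 tonne/day

N2 enters only via F14 and leaves only via the purge: 471×0.438 = 0.323×(N2 in F7), and the absorber passes all N2, so N2 in F5 = N2 in F7 = 638.69 tonne/day.
Cl2 in F5: m_A = 471×0.562 + (1−0.323)·(1−0.589)·m_A, so m_A = 264.7/0.7218 = 366.75 tonne/day.
F5 = 366.75 + 638.69 = 1005.4 tonne/day.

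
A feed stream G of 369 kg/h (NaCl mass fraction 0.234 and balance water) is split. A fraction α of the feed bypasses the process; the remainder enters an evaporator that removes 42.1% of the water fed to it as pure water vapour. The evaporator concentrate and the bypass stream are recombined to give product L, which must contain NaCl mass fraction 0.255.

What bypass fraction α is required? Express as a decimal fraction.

0.745

All 369×0.234 = 86.346 kg/h of NaCl reaches L, so L = 86.346/0.255 = 338.61 kg/h and vapour = 30.388 kg/h.
The evaporator receives (1−α)·369 of feed at 0.766 water and removes 0.421 of that water:
0.421×0.766×(1−α)×369 = 30.388
(1−α) = 30.388/119 = 0.2554;  α = 0.7446.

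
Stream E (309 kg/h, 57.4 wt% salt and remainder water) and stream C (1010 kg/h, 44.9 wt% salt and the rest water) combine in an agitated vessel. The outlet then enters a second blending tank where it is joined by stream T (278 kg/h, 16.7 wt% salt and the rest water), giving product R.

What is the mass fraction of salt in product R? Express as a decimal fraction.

Overall, product flow = 1597 kg/h.
salt in = 309×0.574 + 1010×0.449 + 278×0.167 = 677.28 kg/h.
salt fraction in R = 0.4241.

0.4241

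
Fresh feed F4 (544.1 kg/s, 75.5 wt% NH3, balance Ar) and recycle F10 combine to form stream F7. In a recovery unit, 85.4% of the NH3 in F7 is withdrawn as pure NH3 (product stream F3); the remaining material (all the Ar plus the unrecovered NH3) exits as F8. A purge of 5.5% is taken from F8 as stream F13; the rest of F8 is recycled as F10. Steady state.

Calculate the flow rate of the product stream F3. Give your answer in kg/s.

407 kg/s

NH3 in F7: m_A = 544.1×0.755 + (1−0.055)·(1−0.854)·m_A, so m_A = 410.8/0.8620 = 476.54 kg/s.
Product F3 = 0.854×476.54 = 406.97 kg/s.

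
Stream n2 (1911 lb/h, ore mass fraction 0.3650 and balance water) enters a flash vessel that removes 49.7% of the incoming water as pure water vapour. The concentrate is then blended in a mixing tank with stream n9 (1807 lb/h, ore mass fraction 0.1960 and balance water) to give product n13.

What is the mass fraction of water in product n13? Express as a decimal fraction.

Vapour removed = 0.497×0.635×1911 = 603.1 lb/h; concentrate = 1307.9 lb/h.
water reaching the mixer = 610.38 (from concentrate) + 1807×0.804 = 2063.2 lb/h.
Product flow = 1307.9 + 1807 = 3114.9 lb/h; water fraction = 0.6624.

0.6624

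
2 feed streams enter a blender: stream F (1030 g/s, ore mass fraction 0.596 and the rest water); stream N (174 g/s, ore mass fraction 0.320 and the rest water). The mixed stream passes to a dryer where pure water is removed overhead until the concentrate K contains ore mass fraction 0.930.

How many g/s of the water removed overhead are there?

ore entering = 1030×0.596 + 174×0.320 = 669.56 g/s.
All ore reports to K, so K = 669.56/0.930 = 719.96 g/s.
Total feed = 1204 g/s; overhead = 1204 − 719.96 = 484.04 g/s.

484 g/s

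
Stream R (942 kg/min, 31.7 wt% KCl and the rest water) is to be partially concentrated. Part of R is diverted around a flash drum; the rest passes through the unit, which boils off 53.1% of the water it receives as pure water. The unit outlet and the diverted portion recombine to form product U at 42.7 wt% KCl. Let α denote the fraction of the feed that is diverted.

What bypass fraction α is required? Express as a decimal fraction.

0.290

All 942×0.317 = 298.61 kg/min of KCl reaches U, so U = 298.61/0.427 = 699.33 kg/min and vapour = 242.67 kg/min.
The evaporator receives (1−α)·942 of feed at 0.683 water and removes 0.531 of that water:
0.531×0.683×(1−α)×942 = 242.67
(1−α) = 242.67/341.64 = 0.7103;  α = 0.2897.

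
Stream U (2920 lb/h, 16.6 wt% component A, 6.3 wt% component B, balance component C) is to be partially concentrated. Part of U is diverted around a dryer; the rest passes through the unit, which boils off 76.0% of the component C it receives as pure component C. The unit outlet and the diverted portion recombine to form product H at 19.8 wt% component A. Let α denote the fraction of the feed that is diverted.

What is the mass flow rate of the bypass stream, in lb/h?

All 2920×0.166 = 484.72 lb/h of component A reaches H, so H = 484.72/0.198 = 2448.1 lb/h and vapour = 471.92 lb/h.
The evaporator receives (1−α)·2920 of feed at 0.771 component C and removes 0.760 of that component C:
0.760×0.771×(1−α)×2920 = 471.92
(1−α) = 471.92/1711 = 0.2758;  α = 0.7242.
Bypass flow = 0.7242×2920 = 2114.6 lb/h.

2115 lb/h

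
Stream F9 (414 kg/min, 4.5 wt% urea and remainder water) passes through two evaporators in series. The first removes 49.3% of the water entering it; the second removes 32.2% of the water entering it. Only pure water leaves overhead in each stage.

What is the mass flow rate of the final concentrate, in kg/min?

154.5 kg/min

water in feed = 414×0.955 = 395.37 kg/min.
After stage 1: water left = (1−0.493)×395.37 = 200.45; stream total = 219.08 kg/min.
After stage 2: water left = (1−0.322)×200.45 = 135.91; final concentrate = 154.54 kg/min.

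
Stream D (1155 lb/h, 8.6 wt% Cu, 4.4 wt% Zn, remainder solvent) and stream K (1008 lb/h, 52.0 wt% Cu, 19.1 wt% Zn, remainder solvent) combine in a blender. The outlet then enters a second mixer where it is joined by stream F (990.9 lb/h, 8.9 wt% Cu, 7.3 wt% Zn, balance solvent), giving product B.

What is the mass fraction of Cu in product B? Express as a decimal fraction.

Overall, product flow = 3153.9 lb/h.
Cu in = 1155×0.086 + 1008×0.520 + 990.9×0.089 = 711.68 lb/h.
Cu fraction in B = 0.2257.

0.2257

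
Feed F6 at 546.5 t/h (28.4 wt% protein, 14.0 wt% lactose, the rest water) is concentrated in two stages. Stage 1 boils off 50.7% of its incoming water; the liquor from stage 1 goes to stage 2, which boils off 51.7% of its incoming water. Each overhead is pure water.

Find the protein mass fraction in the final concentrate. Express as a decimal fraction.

0.506

water in feed = 546.5×0.576 = 314.78 t/h.
After stage 1: water left = (1−0.507)×314.78 = 155.19; stream total = 386.9 t/h.
After stage 2: water left = (1−0.517)×155.19 = 74.956; final concentrate = 306.67 t/h.
protein fraction = 155.21/306.67 = 0.506.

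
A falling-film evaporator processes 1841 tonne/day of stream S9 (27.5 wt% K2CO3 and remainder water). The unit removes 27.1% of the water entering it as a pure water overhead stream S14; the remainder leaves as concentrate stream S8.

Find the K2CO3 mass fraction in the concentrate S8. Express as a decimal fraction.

K2CO3 is not removed: 1841×0.275 = 506.28 tonne/day of K2CO3 enters S8.
water entering = 1841×0.725 = 1334.7 tonne/day; overhead removed = 0.271×1334.7 = 361.71 tonne/day.
Concentrate = 1841 − 361.71 = 1479.3 tonne/day.
Mass fraction = 506.28/1479.3 = 0.3422.

0.3422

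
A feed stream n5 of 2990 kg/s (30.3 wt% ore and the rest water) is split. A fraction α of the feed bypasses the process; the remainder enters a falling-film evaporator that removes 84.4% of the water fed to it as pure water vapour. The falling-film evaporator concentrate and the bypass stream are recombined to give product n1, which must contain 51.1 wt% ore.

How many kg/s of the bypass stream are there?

All 2990×0.303 = 905.97 kg/s of ore reaches n1, so n1 = 905.97/0.511 = 1772.9 kg/s and vapour = 1217.1 kg/s.
The evaporator receives (1−α)·2990 of feed at 0.697 water and removes 0.844 of that water:
0.844×0.697×(1−α)×2990 = 1217.1
(1−α) = 1217.1/1758.9 = 0.6919;  α = 0.3081.
Bypass flow = 0.3081×2990 = 921.11 kg/s.

921.1 kg/s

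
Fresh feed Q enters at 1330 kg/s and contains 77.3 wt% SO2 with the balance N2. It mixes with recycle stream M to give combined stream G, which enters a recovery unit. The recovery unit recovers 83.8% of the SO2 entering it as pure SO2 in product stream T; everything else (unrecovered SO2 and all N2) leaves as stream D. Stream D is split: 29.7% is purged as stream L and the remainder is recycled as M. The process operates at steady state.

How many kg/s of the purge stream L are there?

357.7 kg/s

N2 enters only via Q and leaves only via the purge: 1330×0.227 = 0.297×(N2 in D), and the recovery unit passes all N2, so N2 in G = N2 in D = 1016.5 kg/s.
SO2 in G: m_A = 1330×0.773 + (1−0.297)·(1−0.838)·m_A, so m_A = 1028.1/0.8861 = 1160.2 kg/s.
D = (1−0.838)×1160.2 + 1016.5 = 1204.5 kg/s.
Purge L = 0.297×1204.5 = 357.73 kg/s.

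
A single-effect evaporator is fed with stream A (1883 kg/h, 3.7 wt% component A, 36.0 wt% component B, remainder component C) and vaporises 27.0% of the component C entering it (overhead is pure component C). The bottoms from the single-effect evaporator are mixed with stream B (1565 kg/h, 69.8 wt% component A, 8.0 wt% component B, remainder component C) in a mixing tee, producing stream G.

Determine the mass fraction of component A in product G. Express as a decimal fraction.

Vapour removed = 0.270×0.603×1883 = 306.57 kg/h; concentrate = 1576.4 kg/h.
component A reaching the mixer = 69.671 (from concentrate) + 1565×0.698 = 1162 kg/h.
Product flow = 1576.4 + 1565 = 3141.4 kg/h; component A fraction = 0.370.

0.370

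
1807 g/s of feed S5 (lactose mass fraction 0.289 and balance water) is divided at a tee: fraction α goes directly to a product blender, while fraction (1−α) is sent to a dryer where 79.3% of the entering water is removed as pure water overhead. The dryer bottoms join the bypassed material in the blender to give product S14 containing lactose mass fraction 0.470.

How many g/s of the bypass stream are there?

All 1807×0.289 = 522.22 g/s of lactose reaches S14, so S14 = 522.22/0.470 = 1111.1 g/s and vapour = 695.89 g/s.
The evaporator receives (1−α)·1807 of feed at 0.711 water and removes 0.793 of that water:
0.793×0.711×(1−α)×1807 = 695.89
(1−α) = 695.89/1018.8 = 0.6830;  α = 0.3170.
Bypass flow = 0.3170×1807 = 572.77 g/s.

572.8 g/s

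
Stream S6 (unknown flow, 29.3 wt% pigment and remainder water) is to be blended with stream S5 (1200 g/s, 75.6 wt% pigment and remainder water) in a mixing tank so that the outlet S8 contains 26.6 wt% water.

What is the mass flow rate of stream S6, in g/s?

Let S6 be the unknown flow. Total out = 1200 + S6.
water balance: 292.8 + 0.707·S6 = 0.266·(1200 + S6)
(0.707 − 0.266)·S6 = 0.266×1200 − 292.8 = 26.4
S6 = 26.4 / 0.441 = 59.864 g/s

59.86 g/s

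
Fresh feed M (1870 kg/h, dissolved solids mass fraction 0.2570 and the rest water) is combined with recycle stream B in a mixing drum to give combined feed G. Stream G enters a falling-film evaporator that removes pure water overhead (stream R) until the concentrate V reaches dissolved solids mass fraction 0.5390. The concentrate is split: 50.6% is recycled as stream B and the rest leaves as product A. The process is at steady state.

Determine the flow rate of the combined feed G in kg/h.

Overall dissolved solids balance (none leaves overhead): dissolved solids in fresh feed = dissolved solids in product, i.e. 1870×0.257 = (1−0.506)·V·0.539.
V = 480.59/(0.539×0.494) = 1804.9 kg/h.
Recycle B = 0.506×1804.9 = 913.29 kg/h.
Combined feed G = 1870 + 913.29 = 2783.3 kg/h.

2783 kg/h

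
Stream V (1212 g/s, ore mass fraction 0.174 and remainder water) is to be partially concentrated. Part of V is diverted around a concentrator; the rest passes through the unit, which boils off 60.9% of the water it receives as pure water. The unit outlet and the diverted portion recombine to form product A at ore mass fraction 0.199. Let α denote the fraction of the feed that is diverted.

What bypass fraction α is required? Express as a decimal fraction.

0.750

All 1212×0.174 = 210.89 g/s of ore reaches A, so A = 210.89/0.199 = 1059.7 g/s and vapour = 152.26 g/s.
The evaporator receives (1−α)·1212 of feed at 0.826 water and removes 0.609 of that water:
0.609×0.826×(1−α)×1212 = 152.26
(1−α) = 152.26/609.68 = 0.2497;  α = 0.7503.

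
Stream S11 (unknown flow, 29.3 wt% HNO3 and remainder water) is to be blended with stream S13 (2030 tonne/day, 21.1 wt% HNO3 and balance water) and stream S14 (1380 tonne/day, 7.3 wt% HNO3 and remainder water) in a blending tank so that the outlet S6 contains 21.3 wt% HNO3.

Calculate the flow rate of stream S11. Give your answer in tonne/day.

2466 tonne/day

Let S11 be the unknown flow. Total out = 3410 + S11.
HNO3 balance: 529.07 + 0.293·S11 = 0.213·(3410 + S11)
(0.293 − 0.213)·S11 = 0.213×3410 − 529.07 = 197.26
S11 = 197.26 / 0.080 = 2465.8 tonne/day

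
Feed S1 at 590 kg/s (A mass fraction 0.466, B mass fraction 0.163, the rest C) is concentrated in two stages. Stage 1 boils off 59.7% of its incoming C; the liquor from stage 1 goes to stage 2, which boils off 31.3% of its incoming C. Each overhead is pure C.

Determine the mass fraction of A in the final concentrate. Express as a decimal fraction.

C in feed = 590×0.371 = 218.89 kg/s.
After stage 1: C left = (1−0.597)×218.89 = 88.213; stream total = 459.32 kg/s.
After stage 2: C left = (1−0.313)×88.213 = 60.602; final concentrate = 431.71 kg/s.
A fraction = 274.94/431.71 = 0.637.

0.637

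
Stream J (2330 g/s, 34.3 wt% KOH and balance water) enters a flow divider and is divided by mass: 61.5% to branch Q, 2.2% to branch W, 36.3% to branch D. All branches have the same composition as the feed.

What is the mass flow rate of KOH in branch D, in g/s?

290.1 g/s

Branch D total = 0.363×2330 = 845.79 g/s.
KOH in D = 0.343×845.79 = 290.11 g/s.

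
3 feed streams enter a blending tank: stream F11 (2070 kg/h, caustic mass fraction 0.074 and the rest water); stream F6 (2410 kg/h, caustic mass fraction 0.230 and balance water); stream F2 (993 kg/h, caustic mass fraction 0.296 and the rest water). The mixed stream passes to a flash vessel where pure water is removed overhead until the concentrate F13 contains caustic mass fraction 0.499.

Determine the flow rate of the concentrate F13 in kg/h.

2007 kg/h

caustic entering = 2070×0.074 + 2410×0.230 + 993×0.296 = 1001.4 kg/h.
All caustic reports to F13, so F13 = 1001.4/0.499 = 2006.8 kg/h.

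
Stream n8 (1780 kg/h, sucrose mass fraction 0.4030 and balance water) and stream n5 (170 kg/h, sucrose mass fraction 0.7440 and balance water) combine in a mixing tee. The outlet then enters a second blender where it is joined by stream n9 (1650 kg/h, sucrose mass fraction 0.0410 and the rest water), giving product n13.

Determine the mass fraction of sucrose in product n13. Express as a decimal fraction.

0.2532

Overall, product flow = 3600 kg/h.
sucrose in = 1780×0.403 + 170×0.744 + 1650×0.041 = 911.47 kg/h.
sucrose fraction in n13 = 0.2532.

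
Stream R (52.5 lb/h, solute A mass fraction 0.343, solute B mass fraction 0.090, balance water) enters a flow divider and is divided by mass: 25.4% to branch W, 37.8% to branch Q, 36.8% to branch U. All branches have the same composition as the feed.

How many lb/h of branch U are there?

Branch U flow = 0.368×52.5 = 19.32 lb/h.

19.32 lb/h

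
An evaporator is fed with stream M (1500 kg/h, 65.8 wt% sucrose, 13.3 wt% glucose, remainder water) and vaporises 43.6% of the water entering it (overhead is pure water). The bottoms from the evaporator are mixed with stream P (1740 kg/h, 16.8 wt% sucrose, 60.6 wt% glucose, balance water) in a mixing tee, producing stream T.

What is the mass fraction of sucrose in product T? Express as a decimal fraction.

0.4122

Vapour removed = 0.436×0.209×1500 = 136.69 kg/h; concentrate = 1363.3 kg/h.
sucrose reaching the mixer = 987 (from concentrate) + 1740×0.168 = 1279.3 kg/h.
Product flow = 1363.3 + 1740 = 3103.3 kg/h; sucrose fraction = 0.4122.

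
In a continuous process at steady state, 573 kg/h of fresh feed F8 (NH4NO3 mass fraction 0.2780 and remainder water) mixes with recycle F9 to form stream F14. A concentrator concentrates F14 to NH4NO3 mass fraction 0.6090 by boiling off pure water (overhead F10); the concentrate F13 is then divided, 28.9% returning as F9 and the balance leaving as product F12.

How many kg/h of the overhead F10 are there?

311.4 kg/h

Overall NH4NO3 balance (none leaves overhead): NH4NO3 in fresh feed = NH4NO3 in product, i.e. 573×0.278 = (1−0.289)·F13·0.609.
F13 = 159.29/(0.609×0.711) = 367.89 kg/h.
Recycle F9 = 0.289×367.89 = 106.32 kg/h.
Combined feed F14 = 573 + 106.32 = 679.32 kg/h.
Overhead F10 = F14 − F13 = 679.32 − 367.89 = 311.43 kg/h.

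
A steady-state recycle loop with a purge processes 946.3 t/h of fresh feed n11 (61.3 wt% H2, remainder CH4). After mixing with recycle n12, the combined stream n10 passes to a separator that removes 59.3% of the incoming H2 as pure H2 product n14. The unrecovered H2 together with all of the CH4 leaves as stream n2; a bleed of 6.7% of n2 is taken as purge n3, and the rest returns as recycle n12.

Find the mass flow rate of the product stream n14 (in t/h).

554.6 t/h

H2 in n10: m_A = 946.3×0.613 + (1−0.067)·(1−0.593)·m_A, so m_A = 580.08/0.6203 = 935.21 t/h.
Product n14 = 0.593×935.21 = 554.58 t/h.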